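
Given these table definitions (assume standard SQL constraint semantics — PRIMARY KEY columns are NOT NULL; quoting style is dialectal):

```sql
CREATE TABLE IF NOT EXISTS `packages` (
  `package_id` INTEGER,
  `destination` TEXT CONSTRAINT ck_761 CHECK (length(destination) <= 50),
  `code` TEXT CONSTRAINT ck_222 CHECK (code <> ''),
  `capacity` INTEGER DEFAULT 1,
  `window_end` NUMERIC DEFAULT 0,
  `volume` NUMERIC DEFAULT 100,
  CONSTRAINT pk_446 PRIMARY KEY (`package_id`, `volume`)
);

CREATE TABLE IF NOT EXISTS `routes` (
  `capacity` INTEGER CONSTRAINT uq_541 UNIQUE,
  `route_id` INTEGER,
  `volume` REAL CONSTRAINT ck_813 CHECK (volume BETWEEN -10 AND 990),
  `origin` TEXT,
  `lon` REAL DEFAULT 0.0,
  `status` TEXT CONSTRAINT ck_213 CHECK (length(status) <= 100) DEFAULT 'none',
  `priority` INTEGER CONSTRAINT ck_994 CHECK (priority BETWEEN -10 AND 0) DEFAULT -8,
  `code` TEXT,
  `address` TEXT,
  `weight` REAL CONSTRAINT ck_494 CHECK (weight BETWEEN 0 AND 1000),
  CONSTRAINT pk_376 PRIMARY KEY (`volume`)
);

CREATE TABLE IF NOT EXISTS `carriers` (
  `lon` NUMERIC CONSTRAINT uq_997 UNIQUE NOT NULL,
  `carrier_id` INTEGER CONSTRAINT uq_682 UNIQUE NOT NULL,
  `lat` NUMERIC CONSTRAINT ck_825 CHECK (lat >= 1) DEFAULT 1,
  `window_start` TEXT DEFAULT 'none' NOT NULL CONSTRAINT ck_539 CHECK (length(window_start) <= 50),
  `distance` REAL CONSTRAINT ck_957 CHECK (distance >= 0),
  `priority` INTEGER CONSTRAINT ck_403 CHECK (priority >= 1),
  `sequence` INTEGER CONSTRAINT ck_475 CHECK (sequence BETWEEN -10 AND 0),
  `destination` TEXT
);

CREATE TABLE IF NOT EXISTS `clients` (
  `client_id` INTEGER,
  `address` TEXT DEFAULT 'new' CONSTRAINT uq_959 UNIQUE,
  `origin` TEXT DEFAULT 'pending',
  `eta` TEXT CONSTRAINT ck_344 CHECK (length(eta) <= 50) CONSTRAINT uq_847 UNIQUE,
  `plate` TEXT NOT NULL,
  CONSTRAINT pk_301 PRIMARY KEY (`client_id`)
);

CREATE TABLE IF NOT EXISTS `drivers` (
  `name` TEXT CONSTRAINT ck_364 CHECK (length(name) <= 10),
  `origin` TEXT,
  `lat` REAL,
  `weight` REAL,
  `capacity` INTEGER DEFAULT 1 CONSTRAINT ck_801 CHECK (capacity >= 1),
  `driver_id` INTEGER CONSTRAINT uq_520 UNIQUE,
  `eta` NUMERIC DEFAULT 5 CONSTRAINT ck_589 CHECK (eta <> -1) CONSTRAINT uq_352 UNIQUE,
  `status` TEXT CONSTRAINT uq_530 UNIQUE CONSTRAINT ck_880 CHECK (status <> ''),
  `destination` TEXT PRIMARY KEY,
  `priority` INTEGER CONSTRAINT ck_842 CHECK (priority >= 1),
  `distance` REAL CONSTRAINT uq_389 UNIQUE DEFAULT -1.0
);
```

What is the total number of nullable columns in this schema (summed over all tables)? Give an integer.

31

packages: 4 nullable (destination, code, capacity, window_end — PK (package_id, volume) and explicit NOT NULL columns excluded).
routes: 9 nullable (capacity, route_id, origin, lon, status, priority, code, address, weight — PK (volume) and explicit NOT NULL columns excluded).
carriers: 5 nullable (lat, distance, priority, sequence, destination — PK none and explicit NOT NULL columns excluded).
clients: 3 nullable (address, origin, eta — PK (client_id) and explicit NOT NULL columns excluded).
drivers: 10 nullable (name, origin, lat, weight, capacity, driver_id, eta, status, priority, distance — PK (destination) and explicit NOT NULL columns excluded).
Total: 4 + 9 + 5 + 3 + 10 = 31.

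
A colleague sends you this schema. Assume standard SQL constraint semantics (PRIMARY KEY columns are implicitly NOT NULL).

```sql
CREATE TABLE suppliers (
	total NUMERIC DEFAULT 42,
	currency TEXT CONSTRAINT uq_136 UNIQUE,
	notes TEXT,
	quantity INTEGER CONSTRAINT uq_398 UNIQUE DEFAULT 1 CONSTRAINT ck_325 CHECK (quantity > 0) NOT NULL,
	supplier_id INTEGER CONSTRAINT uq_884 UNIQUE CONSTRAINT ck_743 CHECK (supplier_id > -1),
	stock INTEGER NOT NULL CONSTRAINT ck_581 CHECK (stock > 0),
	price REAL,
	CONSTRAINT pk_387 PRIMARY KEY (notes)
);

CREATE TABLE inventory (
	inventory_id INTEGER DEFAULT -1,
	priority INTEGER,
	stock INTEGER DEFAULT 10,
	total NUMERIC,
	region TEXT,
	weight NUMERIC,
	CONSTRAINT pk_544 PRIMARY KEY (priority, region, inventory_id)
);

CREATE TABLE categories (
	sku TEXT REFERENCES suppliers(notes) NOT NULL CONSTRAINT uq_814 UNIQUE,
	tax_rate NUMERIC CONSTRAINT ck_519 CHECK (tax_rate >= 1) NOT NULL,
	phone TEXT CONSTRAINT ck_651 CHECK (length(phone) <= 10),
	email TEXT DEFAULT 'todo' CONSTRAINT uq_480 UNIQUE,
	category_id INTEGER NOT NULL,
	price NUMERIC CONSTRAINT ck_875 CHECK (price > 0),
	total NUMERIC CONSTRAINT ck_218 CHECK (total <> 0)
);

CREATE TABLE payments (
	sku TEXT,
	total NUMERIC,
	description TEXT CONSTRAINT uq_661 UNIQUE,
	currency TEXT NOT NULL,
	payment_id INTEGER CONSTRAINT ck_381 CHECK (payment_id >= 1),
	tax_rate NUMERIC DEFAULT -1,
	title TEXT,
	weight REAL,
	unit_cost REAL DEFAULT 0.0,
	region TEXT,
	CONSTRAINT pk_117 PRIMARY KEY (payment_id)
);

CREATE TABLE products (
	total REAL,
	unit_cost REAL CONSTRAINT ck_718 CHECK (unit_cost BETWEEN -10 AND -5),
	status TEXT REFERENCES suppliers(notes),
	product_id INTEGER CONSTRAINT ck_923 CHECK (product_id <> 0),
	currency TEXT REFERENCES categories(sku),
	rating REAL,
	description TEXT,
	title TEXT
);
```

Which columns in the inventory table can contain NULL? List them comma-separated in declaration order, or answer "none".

stock, total, weight

- inventory_id: part of the PRIMARY KEY, which implies NOT NULL → not nullable.
- priority: part of the PRIMARY KEY, which implies NOT NULL → not nullable.
- stock: DEFAULT only fills an omitted column; an explicit NULL is still allowed → nullable.
- total: no NOT NULL constraint applies → nullable.
- region: part of the PRIMARY KEY, which implies NOT NULL → not nullable.
- weight: no NOT NULL constraint applies → nullable.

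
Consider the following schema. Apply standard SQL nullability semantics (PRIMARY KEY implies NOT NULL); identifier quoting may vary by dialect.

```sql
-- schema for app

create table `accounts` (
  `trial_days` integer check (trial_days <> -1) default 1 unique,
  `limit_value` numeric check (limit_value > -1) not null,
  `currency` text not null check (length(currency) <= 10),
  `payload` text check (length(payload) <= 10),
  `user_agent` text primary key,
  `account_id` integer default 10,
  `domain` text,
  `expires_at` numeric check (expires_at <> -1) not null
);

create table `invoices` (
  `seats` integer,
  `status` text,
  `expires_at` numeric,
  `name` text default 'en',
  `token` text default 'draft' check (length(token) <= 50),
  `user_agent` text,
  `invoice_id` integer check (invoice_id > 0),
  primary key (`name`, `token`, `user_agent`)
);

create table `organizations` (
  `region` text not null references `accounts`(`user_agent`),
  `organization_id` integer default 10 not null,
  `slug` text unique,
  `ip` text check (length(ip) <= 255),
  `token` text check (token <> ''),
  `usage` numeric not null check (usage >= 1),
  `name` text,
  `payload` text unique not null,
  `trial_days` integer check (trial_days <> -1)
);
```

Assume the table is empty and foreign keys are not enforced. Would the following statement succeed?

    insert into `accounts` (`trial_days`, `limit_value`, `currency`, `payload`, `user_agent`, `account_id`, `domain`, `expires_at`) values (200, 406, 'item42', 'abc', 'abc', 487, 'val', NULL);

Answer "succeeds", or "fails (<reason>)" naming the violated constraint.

expires_at is explicitly set to NULL, but expires_at is declared NOT NULL.

fails (NOT NULL on expires_at)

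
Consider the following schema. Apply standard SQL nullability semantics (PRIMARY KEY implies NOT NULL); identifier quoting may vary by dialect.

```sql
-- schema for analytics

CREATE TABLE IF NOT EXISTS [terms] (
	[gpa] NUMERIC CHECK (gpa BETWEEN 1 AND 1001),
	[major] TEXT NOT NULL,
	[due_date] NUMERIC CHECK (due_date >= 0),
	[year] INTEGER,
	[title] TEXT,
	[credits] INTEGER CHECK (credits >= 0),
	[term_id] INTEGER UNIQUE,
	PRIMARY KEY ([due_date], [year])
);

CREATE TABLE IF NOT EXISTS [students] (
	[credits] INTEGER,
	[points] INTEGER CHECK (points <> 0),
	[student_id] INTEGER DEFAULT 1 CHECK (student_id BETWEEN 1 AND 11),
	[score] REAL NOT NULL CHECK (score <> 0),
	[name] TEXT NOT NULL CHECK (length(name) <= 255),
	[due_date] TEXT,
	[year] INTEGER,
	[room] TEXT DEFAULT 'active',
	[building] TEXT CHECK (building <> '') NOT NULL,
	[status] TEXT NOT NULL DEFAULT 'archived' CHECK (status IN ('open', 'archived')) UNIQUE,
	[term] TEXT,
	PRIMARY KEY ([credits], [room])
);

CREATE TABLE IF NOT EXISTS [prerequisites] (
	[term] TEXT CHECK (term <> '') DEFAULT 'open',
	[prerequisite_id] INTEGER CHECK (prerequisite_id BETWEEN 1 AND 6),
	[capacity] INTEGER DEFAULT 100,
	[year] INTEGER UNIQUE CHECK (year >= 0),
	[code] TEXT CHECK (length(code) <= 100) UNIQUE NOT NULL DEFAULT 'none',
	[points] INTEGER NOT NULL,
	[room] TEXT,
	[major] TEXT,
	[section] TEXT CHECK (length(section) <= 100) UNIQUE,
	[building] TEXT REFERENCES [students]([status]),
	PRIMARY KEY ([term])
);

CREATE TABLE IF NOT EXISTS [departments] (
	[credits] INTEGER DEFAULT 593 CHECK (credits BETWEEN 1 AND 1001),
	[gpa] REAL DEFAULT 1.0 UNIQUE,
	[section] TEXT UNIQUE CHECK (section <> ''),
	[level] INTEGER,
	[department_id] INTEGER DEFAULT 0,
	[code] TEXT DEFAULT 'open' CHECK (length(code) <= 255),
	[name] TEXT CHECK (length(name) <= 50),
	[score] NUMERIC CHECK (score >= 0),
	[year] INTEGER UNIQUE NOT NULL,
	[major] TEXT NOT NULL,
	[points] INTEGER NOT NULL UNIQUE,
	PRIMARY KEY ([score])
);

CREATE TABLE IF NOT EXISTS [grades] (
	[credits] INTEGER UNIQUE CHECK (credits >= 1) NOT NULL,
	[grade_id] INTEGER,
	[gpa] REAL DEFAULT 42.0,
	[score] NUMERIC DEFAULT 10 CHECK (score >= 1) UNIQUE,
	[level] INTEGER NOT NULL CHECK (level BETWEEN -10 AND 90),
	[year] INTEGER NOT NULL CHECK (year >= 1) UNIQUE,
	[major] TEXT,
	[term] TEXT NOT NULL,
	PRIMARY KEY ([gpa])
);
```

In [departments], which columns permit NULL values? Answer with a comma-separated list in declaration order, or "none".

credits, gpa, section, level, department_id, code, name

- credits: CHECK does not forbid NULL (a CHECK constraint passes when its expression is NULL) → nullable.
- gpa: UNIQUE does not imply NOT NULL → nullable.
- section: CHECK does not forbid NULL (a CHECK constraint passes when its expression is NULL) → nullable.
- level: no NOT NULL constraint applies → nullable.
- department_id: DEFAULT only fills an omitted column; an explicit NULL is still allowed → nullable.
- code: CHECK does not forbid NULL (a CHECK constraint passes when its expression is NULL) → nullable.
- name: CHECK does not forbid NULL (a CHECK constraint passes when its expression is NULL) → nullable.
- score: part of the PRIMARY KEY, which implies NOT NULL → not nullable.
- year: declared NOT NULL → not nullable.
- major: declared NOT NULL → not nullable.
- points: declared NOT NULL → not nullable.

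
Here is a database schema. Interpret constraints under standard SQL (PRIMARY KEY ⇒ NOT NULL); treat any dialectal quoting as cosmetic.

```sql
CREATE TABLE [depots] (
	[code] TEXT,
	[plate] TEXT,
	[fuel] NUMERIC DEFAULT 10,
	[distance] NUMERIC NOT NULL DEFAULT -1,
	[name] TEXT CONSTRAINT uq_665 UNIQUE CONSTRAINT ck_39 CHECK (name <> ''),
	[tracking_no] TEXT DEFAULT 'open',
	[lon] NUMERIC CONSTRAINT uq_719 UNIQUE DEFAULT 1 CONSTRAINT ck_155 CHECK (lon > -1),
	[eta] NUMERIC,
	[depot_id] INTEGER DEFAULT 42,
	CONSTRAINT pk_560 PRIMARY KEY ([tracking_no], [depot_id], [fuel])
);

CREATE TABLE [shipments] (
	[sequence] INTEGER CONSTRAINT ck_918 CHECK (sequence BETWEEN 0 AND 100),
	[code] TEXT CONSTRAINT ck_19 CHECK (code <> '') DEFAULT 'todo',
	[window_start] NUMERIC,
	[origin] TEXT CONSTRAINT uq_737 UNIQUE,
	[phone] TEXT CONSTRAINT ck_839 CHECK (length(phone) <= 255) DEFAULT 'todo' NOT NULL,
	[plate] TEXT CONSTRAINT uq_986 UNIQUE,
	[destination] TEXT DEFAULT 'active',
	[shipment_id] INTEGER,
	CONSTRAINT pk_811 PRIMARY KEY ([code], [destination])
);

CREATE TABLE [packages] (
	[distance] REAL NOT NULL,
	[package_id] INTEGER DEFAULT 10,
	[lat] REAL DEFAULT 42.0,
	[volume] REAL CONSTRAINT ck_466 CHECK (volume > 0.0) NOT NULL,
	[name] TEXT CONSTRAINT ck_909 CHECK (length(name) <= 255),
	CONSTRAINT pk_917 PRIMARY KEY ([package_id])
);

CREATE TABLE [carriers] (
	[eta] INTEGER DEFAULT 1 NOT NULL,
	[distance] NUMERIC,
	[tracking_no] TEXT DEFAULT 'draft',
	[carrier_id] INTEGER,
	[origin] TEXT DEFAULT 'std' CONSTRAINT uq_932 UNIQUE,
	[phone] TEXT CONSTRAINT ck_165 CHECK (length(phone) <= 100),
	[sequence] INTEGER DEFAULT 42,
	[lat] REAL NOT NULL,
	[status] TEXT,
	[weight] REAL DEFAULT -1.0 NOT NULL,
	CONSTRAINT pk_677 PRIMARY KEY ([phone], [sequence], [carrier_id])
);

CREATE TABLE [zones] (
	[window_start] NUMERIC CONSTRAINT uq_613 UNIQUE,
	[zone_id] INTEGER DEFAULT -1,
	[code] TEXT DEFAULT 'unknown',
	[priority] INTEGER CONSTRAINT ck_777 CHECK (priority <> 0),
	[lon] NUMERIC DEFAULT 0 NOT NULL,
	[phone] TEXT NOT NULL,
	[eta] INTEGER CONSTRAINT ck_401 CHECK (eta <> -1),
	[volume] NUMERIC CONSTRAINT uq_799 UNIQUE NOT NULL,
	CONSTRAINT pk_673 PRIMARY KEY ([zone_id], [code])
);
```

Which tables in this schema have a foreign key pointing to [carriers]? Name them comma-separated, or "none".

none

No REFERENCES clause anywhere in the schema names carriers.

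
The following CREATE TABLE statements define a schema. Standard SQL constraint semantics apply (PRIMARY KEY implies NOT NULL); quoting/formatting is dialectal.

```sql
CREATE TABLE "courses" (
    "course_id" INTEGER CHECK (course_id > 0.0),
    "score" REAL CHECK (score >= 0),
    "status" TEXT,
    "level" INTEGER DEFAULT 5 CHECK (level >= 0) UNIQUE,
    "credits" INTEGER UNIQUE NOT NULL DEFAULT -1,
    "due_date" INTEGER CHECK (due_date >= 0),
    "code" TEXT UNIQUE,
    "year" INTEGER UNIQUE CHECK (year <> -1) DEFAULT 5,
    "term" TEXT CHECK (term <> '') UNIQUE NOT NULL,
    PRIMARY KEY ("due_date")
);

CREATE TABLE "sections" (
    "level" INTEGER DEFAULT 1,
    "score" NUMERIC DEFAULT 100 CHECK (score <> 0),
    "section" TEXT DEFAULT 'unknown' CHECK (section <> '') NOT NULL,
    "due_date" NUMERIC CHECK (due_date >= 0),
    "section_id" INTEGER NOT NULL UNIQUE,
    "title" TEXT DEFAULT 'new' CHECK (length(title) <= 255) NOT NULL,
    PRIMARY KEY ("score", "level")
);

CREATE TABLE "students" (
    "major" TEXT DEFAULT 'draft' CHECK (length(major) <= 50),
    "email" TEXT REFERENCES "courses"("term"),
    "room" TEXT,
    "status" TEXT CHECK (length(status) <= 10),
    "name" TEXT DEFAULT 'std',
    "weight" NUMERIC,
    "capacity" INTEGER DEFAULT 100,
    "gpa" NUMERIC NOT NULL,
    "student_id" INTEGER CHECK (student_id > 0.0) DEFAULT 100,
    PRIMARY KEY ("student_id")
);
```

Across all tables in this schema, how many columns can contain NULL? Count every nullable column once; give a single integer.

14

courses: 6 nullable (course_id, score, status, level, code, year — PK (due_date) and explicit NOT NULL columns excluded).
sections: 1 nullable (due_date — PK (score, level) and explicit NOT NULL columns excluded).
students: 7 nullable (major, email, room, status, name, weight, capacity — PK (student_id) and explicit NOT NULL columns excluded).
Total: 6 + 1 + 7 = 14.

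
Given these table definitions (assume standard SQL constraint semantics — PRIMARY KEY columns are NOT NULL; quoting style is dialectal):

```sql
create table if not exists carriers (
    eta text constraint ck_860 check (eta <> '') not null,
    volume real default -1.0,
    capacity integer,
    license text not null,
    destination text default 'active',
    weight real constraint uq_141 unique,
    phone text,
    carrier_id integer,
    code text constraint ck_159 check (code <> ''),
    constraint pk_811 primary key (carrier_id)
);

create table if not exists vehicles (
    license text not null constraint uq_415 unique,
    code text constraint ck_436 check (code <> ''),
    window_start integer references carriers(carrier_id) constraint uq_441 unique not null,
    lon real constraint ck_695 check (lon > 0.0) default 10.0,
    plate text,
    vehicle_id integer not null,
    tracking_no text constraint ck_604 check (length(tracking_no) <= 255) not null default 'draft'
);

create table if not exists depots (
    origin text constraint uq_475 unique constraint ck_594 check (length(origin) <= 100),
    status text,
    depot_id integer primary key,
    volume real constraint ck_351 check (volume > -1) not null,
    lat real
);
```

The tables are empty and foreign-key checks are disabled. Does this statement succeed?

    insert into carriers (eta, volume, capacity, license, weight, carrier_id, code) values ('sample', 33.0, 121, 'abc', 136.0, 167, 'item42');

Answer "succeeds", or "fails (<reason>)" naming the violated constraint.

NOT NULL columns: carrier_id is supplied; eta is supplied; license is supplied.
CHECK constraints: 'sample' satisfies (eta <> ''); 'item42' satisfies (code <> '').
No constraint is violated.

succeeds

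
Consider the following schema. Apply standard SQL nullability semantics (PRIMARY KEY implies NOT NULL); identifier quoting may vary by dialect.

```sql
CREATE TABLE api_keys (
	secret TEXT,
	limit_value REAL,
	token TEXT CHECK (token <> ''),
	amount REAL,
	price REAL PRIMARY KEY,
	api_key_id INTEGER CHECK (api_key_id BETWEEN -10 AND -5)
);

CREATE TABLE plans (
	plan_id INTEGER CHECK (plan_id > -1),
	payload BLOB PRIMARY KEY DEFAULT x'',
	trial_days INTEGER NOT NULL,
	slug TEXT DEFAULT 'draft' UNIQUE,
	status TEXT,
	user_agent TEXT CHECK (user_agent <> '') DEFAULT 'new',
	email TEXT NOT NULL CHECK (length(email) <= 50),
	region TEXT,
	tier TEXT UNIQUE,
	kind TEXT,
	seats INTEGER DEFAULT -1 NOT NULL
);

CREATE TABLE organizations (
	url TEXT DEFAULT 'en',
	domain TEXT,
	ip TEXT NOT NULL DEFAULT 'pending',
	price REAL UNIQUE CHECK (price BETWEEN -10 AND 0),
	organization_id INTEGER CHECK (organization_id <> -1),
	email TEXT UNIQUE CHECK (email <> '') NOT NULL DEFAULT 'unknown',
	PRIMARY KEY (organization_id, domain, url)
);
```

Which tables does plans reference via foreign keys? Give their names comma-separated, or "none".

No column in plans has a REFERENCES clause.

none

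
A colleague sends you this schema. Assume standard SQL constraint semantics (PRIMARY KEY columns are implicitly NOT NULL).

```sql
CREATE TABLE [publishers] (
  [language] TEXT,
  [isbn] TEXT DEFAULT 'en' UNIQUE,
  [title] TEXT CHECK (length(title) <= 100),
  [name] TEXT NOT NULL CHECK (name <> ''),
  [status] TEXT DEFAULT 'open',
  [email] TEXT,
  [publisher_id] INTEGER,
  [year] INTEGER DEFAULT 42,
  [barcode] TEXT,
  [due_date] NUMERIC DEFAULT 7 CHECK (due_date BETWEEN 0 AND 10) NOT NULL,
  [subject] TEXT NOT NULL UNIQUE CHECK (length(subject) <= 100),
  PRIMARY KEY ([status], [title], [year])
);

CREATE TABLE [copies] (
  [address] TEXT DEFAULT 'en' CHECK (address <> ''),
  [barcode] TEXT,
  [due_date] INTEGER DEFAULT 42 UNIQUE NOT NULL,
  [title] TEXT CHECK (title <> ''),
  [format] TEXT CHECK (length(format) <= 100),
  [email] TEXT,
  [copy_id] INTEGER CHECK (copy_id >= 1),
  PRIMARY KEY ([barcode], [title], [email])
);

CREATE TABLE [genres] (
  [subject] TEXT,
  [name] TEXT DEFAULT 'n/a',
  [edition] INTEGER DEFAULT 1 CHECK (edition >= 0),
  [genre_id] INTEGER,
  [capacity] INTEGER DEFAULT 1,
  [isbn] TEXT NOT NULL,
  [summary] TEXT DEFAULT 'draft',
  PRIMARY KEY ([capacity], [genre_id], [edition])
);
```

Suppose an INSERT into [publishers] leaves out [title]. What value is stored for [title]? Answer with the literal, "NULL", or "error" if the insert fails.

title has no DEFAULT clause.
Omitting it would insert NULL, but it is part of the PRIMARY KEY, so the INSERT fails.

error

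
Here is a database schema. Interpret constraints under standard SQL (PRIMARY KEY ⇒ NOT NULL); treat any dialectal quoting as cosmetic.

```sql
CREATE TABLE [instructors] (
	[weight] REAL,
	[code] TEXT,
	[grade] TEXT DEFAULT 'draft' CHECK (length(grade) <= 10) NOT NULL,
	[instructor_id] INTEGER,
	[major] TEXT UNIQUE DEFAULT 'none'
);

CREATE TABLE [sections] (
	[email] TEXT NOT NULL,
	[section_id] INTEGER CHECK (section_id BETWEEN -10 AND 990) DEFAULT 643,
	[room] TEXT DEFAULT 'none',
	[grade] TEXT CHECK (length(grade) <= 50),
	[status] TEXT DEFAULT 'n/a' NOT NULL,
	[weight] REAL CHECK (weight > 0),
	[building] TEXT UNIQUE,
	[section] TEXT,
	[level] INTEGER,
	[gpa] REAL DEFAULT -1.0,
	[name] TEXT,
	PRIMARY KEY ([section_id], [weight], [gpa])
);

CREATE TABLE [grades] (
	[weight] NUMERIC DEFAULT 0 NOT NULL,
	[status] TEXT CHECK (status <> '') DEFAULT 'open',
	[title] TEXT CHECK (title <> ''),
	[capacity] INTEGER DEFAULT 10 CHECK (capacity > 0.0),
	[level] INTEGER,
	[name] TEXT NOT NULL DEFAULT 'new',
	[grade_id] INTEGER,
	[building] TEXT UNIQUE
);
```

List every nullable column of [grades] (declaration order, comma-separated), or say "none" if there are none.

status, title, capacity, level, grade_id, building

- weight: declared NOT NULL → not nullable.
- status: CHECK does not forbid NULL (a CHECK constraint passes when its expression is NULL) → nullable.
- title: CHECK does not forbid NULL (a CHECK constraint passes when its expression is NULL) → nullable.
- capacity: CHECK does not forbid NULL (a CHECK constraint passes when its expression is NULL) → nullable.
- level: no NOT NULL constraint applies → nullable.
- name: declared NOT NULL → not nullable.
- grade_id: no NOT NULL constraint applies → nullable.
- building: UNIQUE does not imply NOT NULL → nullable.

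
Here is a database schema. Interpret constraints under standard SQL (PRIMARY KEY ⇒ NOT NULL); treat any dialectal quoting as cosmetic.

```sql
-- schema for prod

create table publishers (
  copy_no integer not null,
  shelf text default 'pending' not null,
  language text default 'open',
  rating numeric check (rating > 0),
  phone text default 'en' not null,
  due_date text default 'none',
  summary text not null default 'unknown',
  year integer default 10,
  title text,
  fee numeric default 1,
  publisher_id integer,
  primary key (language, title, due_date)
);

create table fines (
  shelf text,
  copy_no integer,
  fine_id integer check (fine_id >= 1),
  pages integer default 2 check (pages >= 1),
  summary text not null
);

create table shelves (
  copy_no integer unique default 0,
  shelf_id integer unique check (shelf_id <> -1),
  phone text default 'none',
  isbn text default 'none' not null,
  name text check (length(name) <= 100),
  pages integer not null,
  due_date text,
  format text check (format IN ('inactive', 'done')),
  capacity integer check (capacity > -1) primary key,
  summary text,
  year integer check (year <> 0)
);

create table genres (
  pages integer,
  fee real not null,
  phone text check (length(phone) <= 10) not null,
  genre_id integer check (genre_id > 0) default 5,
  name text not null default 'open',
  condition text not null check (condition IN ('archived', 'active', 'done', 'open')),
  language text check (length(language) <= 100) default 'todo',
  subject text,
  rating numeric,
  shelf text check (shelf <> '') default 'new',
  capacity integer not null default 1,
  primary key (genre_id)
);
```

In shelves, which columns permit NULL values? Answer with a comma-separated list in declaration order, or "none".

copy_no, shelf_id, phone, name, due_date, format, summary, year

- copy_no: UNIQUE does not imply NOT NULL → nullable.
- shelf_id: CHECK does not forbid NULL (a CHECK constraint passes when its expression is NULL) → nullable.
- phone: DEFAULT only fills an omitted column; an explicit NULL is still allowed → nullable.
- isbn: declared NOT NULL → not nullable.
- name: CHECK does not forbid NULL (a CHECK constraint passes when its expression is NULL) → nullable.
- pages: declared NOT NULL → not nullable.
- due_date: no NOT NULL constraint applies → nullable.
- format: CHECK does not forbid NULL (a CHECK constraint passes when its expression is NULL) → nullable.
- capacity: part of the PRIMARY KEY, which implies NOT NULL → not nullable.
- summary: no NOT NULL constraint applies → nullable.
- year: CHECK does not forbid NULL (a CHECK constraint passes when its expression is NULL) → nullable.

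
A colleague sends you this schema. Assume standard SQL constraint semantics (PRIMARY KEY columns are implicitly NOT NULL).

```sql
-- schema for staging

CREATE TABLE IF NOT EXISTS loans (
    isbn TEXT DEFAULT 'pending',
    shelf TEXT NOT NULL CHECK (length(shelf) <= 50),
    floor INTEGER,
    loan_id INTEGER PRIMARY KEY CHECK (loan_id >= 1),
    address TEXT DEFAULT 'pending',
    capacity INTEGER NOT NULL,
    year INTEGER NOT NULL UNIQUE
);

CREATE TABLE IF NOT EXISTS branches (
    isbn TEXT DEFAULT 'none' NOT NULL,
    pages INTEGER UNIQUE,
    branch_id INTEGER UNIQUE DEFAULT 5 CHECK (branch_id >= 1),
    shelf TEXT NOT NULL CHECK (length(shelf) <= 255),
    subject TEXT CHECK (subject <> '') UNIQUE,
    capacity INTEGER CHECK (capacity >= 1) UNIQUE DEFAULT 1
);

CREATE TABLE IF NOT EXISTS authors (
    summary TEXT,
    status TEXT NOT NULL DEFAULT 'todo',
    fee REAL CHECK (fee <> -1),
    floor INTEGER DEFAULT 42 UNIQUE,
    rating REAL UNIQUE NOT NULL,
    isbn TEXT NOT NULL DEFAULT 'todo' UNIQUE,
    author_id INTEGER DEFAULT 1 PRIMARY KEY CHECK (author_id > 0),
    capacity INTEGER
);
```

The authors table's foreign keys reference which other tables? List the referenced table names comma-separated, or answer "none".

No column in authors has a REFERENCES clause.

none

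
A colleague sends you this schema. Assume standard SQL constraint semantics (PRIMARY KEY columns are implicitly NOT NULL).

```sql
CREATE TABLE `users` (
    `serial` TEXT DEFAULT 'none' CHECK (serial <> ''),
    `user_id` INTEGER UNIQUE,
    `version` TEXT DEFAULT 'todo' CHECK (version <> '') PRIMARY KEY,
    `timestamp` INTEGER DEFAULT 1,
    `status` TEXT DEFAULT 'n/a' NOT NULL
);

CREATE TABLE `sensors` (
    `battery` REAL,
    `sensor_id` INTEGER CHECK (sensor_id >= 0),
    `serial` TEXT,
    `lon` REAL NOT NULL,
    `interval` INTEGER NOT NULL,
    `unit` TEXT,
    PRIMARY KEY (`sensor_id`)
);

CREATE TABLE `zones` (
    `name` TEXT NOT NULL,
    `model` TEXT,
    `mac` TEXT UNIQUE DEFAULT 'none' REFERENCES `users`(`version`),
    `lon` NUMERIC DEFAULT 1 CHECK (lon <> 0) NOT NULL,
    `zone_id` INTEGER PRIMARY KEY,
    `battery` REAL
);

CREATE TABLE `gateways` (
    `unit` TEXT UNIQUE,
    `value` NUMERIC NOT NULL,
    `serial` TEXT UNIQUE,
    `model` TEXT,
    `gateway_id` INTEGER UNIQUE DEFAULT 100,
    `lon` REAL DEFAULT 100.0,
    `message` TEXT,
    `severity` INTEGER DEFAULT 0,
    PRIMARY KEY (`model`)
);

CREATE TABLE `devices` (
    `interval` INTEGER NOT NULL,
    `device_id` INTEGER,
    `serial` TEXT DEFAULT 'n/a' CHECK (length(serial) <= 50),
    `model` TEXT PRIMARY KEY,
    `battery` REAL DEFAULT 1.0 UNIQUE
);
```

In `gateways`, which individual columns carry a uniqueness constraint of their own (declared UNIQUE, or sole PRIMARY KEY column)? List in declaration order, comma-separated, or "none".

unit, serial, model, gateway_id

- unit: declared UNIQUE → unique.
- value: no UNIQUE or single-column PK constraint.
- serial: declared UNIQUE → unique.
- model: single-column PRIMARY KEY → unique.
- gateway_id: declared UNIQUE → unique.
- lon: no UNIQUE or single-column PK constraint.
- message: no UNIQUE or single-column PK constraint.
- severity: no UNIQUE or single-column PK constraint.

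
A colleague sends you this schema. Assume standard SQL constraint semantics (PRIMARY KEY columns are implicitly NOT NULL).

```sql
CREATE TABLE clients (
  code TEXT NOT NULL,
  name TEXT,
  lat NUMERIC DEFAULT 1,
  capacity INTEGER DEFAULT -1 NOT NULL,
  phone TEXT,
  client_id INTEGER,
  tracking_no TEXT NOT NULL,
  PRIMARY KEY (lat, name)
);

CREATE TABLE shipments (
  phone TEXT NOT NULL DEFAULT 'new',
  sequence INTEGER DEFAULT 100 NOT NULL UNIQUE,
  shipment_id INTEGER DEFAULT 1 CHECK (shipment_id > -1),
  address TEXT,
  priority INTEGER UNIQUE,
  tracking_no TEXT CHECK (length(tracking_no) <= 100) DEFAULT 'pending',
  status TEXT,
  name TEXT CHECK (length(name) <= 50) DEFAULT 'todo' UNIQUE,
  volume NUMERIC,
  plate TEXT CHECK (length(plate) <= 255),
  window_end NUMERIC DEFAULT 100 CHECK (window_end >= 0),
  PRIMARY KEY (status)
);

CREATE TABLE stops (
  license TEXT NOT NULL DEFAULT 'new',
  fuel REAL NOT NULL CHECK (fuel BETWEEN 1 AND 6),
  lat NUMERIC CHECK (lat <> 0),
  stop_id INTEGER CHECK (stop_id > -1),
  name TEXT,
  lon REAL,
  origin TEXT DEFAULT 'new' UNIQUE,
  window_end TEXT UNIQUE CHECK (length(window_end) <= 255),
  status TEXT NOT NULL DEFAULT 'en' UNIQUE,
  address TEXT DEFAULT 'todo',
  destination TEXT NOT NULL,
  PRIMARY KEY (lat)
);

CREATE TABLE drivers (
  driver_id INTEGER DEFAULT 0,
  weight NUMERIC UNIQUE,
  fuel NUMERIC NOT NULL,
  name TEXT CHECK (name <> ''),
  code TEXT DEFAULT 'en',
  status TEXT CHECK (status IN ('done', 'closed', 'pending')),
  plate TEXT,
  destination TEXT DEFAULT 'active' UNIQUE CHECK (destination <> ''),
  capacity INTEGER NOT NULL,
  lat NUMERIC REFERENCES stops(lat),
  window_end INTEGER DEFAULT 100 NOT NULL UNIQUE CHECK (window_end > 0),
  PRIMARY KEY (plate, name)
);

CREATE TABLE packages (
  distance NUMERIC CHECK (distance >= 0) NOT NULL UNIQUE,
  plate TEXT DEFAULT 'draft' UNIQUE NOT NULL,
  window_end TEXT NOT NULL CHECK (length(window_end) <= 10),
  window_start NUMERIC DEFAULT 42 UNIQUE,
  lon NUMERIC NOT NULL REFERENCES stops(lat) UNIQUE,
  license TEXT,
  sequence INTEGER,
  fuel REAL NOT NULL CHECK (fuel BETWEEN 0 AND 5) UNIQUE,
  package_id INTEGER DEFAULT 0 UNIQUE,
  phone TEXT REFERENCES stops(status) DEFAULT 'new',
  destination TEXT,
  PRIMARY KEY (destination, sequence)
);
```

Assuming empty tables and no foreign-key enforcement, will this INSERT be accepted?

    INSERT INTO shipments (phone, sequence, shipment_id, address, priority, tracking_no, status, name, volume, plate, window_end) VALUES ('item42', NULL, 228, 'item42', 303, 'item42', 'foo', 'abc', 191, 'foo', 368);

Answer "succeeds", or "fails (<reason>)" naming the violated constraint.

fails (NOT NULL on sequence)

sequence is explicitly set to NULL, but sequence is declared NOT NULL.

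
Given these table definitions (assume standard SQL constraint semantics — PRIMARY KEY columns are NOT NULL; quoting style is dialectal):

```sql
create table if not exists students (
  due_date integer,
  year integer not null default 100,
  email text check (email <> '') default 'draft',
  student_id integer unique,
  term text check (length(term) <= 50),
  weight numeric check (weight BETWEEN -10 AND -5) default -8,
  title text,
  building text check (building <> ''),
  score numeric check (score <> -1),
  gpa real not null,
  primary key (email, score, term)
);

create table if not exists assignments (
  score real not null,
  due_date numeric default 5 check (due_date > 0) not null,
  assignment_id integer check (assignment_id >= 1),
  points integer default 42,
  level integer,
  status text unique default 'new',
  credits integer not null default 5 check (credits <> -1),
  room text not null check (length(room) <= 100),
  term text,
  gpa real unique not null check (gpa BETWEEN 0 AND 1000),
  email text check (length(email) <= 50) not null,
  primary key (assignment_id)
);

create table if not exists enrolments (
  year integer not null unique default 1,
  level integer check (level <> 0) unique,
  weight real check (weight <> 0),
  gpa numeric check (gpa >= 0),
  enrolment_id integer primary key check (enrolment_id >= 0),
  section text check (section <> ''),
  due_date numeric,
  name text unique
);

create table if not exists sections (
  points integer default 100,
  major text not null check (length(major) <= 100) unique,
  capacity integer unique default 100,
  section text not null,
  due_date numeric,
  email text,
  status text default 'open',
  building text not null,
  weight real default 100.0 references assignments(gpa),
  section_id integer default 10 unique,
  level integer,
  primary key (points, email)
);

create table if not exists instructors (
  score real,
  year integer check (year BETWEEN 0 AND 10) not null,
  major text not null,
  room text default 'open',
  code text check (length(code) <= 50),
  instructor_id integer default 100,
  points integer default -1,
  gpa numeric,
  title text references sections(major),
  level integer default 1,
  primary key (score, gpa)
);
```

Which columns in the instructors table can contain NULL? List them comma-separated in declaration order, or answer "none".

room, code, instructor_id, points, title, level

- score: part of the PRIMARY KEY, which implies NOT NULL → not nullable.
- year: declared NOT NULL → not nullable.
- major: declared NOT NULL → not nullable.
- room: DEFAULT only fills an omitted column; an explicit NULL is still allowed → nullable.
- code: CHECK does not forbid NULL (a CHECK constraint passes when its expression is NULL) → nullable.
- instructor_id: DEFAULT only fills an omitted column; an explicit NULL is still allowed → nullable.
- points: DEFAULT only fills an omitted column; an explicit NULL is still allowed → nullable.
- gpa: part of the PRIMARY KEY, which implies NOT NULL → not nullable.
- title: a foreign key column may be NULL unless separately constrained → nullable.
- level: DEFAULT only fills an omitted column; an explicit NULL is still allowed → nullable.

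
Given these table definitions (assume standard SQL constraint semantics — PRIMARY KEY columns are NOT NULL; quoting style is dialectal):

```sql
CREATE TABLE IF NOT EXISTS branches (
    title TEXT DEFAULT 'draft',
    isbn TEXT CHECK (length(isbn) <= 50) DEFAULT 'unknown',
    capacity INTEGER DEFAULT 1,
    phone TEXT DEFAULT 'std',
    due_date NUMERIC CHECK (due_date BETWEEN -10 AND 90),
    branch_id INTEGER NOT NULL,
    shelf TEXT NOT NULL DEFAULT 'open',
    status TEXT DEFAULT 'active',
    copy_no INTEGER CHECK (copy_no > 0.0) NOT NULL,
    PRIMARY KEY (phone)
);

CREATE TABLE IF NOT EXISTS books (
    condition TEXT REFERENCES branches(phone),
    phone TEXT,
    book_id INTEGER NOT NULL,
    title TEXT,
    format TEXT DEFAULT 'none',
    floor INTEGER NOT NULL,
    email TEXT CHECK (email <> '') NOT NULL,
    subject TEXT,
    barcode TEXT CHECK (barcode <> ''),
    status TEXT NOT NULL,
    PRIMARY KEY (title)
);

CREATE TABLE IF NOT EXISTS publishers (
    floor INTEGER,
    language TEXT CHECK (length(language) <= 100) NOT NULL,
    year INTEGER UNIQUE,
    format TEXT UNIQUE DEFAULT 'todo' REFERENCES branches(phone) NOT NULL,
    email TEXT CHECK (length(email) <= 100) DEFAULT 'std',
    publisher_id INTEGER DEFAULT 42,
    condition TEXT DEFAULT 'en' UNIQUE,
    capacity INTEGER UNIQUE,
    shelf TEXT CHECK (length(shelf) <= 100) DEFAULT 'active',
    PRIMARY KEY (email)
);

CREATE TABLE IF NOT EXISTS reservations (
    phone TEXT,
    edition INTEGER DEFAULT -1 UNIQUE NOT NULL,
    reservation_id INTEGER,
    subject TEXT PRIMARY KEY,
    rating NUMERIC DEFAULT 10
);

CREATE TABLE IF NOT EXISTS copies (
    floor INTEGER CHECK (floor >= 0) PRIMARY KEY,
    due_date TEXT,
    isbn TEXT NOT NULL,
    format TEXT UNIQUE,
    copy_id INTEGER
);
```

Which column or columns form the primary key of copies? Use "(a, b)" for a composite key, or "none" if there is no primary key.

floor is declared PRIMARY KEY inline on the column.

floor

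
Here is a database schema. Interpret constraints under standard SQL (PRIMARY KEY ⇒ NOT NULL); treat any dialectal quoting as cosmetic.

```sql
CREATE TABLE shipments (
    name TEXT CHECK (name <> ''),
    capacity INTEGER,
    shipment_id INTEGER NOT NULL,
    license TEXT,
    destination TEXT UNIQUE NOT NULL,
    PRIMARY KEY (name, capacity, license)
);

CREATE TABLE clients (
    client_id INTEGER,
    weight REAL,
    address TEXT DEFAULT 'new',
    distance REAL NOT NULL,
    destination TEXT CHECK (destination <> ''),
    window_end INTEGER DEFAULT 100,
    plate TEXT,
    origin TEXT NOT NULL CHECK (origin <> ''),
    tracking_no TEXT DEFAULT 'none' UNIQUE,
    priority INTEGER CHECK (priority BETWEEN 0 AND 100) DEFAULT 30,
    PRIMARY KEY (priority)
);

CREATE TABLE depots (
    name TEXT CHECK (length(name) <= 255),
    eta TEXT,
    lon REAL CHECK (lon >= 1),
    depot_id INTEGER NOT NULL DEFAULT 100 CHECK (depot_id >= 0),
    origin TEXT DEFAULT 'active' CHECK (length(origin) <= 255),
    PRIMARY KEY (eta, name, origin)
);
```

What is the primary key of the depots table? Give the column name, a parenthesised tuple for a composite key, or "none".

A table-level PRIMARY KEY clause names 3 columns: eta, name, origin.
This is a composite key — the combination is unique, not each column individually.

(eta, name, origin)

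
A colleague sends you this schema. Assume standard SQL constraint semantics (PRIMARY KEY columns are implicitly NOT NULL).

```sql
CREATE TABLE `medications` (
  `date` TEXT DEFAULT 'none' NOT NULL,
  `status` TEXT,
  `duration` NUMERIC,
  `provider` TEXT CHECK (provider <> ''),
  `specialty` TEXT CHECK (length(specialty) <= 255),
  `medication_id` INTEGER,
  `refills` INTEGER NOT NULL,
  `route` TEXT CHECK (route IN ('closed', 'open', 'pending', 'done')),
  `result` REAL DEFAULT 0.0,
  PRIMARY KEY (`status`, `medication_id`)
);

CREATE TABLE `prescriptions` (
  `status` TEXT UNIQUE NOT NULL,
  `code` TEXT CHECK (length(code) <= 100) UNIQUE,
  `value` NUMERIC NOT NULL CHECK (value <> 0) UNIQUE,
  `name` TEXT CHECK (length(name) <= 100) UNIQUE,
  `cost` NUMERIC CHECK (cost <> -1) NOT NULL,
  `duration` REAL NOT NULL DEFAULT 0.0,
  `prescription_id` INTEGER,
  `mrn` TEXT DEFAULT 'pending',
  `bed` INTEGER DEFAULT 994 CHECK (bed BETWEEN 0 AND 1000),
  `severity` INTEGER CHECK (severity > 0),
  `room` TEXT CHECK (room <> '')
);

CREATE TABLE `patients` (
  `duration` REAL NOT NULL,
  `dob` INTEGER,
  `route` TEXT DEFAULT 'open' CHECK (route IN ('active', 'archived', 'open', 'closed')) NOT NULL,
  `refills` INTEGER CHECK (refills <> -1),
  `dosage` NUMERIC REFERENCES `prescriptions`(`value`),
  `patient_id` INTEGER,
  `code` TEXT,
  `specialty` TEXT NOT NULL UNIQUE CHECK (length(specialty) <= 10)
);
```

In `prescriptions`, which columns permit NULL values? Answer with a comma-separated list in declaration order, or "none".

- status: declared NOT NULL → not nullable.
- code: CHECK does not forbid NULL (a CHECK constraint passes when its expression is NULL) → nullable.
- value: declared NOT NULL → not nullable.
- name: CHECK does not forbid NULL (a CHECK constraint passes when its expression is NULL) → nullable.
- cost: declared NOT NULL → not nullable.
- duration: declared NOT NULL → not nullable.
- prescription_id: no NOT NULL constraint applies → nullable.
- mrn: DEFAULT only fills an omitted column; an explicit NULL is still allowed → nullable.
- bed: CHECK does not forbid NULL (a CHECK constraint passes when its expression is NULL) → nullable.
- severity: CHECK does not forbid NULL (a CHECK constraint passes when its expression is NULL) → nullable.
- room: CHECK does not forbid NULL (a CHECK constraint passes when its expression is NULL) → nullable.

code, name, prescription_id, mrn, bed, severity, room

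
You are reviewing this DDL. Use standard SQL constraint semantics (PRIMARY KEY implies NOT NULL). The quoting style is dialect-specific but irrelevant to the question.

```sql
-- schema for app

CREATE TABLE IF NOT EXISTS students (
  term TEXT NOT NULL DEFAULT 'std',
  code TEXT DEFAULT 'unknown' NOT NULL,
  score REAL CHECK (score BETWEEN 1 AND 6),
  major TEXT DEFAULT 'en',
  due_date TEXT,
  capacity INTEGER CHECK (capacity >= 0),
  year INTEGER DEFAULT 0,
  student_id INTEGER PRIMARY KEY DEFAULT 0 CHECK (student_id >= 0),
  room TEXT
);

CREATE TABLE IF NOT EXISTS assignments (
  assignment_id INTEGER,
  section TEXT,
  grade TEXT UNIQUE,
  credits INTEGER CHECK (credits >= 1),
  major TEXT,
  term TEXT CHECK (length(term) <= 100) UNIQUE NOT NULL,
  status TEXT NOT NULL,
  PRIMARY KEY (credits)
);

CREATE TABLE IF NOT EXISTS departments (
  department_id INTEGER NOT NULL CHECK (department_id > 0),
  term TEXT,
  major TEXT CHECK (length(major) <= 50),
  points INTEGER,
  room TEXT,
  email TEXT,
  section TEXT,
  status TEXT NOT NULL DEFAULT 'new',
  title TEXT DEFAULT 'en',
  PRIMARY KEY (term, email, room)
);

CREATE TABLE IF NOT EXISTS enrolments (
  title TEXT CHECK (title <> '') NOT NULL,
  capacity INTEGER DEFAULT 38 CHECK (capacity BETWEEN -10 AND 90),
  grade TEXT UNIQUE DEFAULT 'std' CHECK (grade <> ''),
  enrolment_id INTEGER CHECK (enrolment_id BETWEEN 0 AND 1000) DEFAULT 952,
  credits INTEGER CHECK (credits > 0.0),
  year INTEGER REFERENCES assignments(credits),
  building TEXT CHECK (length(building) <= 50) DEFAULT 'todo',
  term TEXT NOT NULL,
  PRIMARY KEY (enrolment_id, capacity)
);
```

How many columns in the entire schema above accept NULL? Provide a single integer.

18

students: 6 nullable (score, major, due_date, capacity, year, room — PK (student_id) and explicit NOT NULL columns excluded).
assignments: 4 nullable (assignment_id, section, grade, major — PK (credits) and explicit NOT NULL columns excluded).
departments: 4 nullable (major, points, section, title — PK (term, email, room) and explicit NOT NULL columns excluded).
enrolments: 4 nullable (grade, credits, year, building — PK (enrolment_id, capacity) and explicit NOT NULL columns excluded).
Total: 6 + 4 + 4 + 4 = 18.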